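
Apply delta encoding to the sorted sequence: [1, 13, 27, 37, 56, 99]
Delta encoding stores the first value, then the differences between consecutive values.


First value: 1
Deltas:
  13 - 1 = 12
  27 - 13 = 14
  37 - 27 = 10
  56 - 37 = 19
  99 - 56 = 43


Delta encoded: [1, 12, 14, 10, 19, 43]


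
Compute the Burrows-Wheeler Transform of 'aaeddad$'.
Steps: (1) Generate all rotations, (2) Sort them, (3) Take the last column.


Rotations (sorted):
  0: $aaeddad -> last char: d
  1: aaeddad$ -> last char: $
  2: ad$aaedd -> last char: d
  3: aeddad$a -> last char: a
  4: d$aaedda -> last char: a
  5: dad$aaed -> last char: d
  6: ddad$aae -> last char: e
  7: eddad$aa -> last char: a


BWT = d$daadea


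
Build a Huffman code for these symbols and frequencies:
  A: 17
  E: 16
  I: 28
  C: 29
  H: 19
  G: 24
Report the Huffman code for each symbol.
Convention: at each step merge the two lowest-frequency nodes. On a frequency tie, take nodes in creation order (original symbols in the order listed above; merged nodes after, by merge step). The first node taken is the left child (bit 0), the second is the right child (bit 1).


Huffman tree construction:
Step 1: Merge E(16) + A(17) = 33
Step 2: Merge H(19) + G(24) = 43
Step 3: Merge I(28) + C(29) = 57
Step 4: Merge (E+A)(33) + (H+G)(43) = 76
Step 5: Merge (I+C)(57) + ((E+A)+(H+G))(76) = 133
Read each symbol's code off the tree from the root (left child = 0, right child = 1).

Codes:
  A: 101 (length 3)
  E: 100 (length 3)
  I: 00 (length 2)
  C: 01 (length 2)
  H: 110 (length 3)
  G: 111 (length 3)
Average code length: 342/133 = 2.5714 bits/symbol


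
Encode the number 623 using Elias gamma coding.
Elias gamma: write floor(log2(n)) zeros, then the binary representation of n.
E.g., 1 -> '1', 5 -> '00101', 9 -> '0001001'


num_bits = floor(log2(623)) + 1 = 10
leading_zeros = num_bits - 1 = 9
binary(623) = 1001101111

Elias gamma(623) = '000000000' + '1001101111' = 0000000001001101111 (19 bits)


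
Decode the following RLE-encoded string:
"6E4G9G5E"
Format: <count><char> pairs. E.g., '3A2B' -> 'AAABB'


Expanding each <count><char> pair:
  6E -> 'EEEEEE'
  4G -> 'GGGG'
  9G -> 'GGGGGGGGG'
  5E -> 'EEEEE'

Decoded = EEEEEEGGGGGGGGGGGGGEEEEE


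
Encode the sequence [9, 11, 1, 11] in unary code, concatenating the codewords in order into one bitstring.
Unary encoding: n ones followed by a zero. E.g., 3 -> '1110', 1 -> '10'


Encode each number as n ones followed by a terminating 0:
  9 -> 1111111110 (10 bits)
  11 -> 111111111110 (12 bits)
  1 -> 10 (2 bits)
  11 -> 111111111110 (12 bits)
Total length = 10 + 12 + 2 + 12 = 36 bits.

Unary([9, 11, 1, 11]) = 111111111011111111111010111111111110 (36 bits)


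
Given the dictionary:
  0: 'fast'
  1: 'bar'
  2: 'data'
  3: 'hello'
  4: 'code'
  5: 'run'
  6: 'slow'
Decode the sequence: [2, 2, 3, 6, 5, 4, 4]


Look up each index in the dictionary:
  2 -> 'data'
  2 -> 'data'
  3 -> 'hello'
  6 -> 'slow'
  5 -> 'run'
  4 -> 'code'
  4 -> 'code'

Decoded: "data data hello slow run code code"


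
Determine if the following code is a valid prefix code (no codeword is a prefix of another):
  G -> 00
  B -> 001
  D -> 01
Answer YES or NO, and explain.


Checking each pair (does one codeword prefix another?):
  G='00' vs B='001': prefix -- VIOLATION

NO -- this is NOT a valid prefix code. G (00) is a prefix of B (001).


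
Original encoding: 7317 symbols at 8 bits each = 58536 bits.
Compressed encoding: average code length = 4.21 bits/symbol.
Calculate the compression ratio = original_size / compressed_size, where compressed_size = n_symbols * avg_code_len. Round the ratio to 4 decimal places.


original_size = n_symbols * orig_bits = 7317 * 8 = 58536 bits
compressed_size = n_symbols * avg_code_len = 7317 * 4.21 = 30804.57 bits
ratio = original_size / compressed_size = 58536 / 30804.57 = 1.9002

Compression ratio = 1.9002


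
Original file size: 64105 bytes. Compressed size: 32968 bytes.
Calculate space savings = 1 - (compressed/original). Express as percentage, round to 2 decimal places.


ratio = compressed/original = 32968/64105 = 0.514281
savings = 1 - ratio = 1 - 0.514281 = 0.485719
as a percentage: 0.485719 * 100 = 48.57%

Space savings = 1 - 32968/64105 = 48.57%


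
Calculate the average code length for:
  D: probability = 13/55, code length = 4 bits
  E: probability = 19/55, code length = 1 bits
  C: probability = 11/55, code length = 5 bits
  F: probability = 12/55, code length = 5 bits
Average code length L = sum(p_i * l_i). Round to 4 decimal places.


Weighted contributions p_i * l_i:
  D: (13/55) * 4 = 52/55
  E: (19/55) * 1 = 19/55
  C: (11/55) * 5 = 55/55
  F: (12/55) * 5 = 60/55
Sum = (52 + 19 + 55 + 60)/55 = 186/55

L = 186/55 = 3.3818 bits/symbol


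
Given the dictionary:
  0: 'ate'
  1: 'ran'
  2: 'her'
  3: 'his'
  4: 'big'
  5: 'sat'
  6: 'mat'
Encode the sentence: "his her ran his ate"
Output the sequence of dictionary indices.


Look up each word in the dictionary:
  'his' -> 3
  'her' -> 2
  'ran' -> 1
  'his' -> 3
  'ate' -> 0

Encoded: [3, 2, 1, 3, 0]


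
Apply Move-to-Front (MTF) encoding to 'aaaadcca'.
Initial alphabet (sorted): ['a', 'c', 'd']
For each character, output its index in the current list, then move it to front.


MTF encoding:
'a': index 0 in ['a', 'c', 'd'] -> ['a', 'c', 'd']
'a': index 0 in ['a', 'c', 'd'] -> ['a', 'c', 'd']
'a': index 0 in ['a', 'c', 'd'] -> ['a', 'c', 'd']
'a': index 0 in ['a', 'c', 'd'] -> ['a', 'c', 'd']
'd': index 2 in ['a', 'c', 'd'] -> ['d', 'a', 'c']
'c': index 2 in ['d', 'a', 'c'] -> ['c', 'd', 'a']
'c': index 0 in ['c', 'd', 'a'] -> ['c', 'd', 'a']
'a': index 2 in ['c', 'd', 'a'] -> ['a', 'c', 'd']


Output: [0, 0, 0, 0, 2, 2, 0, 2]


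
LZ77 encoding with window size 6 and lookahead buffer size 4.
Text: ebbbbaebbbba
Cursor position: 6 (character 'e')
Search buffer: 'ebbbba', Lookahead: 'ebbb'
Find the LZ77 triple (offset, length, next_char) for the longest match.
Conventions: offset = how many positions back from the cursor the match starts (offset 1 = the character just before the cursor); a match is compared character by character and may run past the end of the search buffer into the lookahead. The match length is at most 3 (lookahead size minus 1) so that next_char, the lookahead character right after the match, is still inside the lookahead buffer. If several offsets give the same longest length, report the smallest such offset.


Try each offset into the search buffer:
  offset=1 (pos 5, char 'a'): match length 0
  offset=2 (pos 4, char 'b'): match length 0
  offset=3 (pos 3, char 'b'): match length 0
  offset=4 (pos 2, char 'b'): match length 0
  offset=5 (pos 1, char 'b'): match length 0
  offset=6 (pos 0, char 'e'): match length 3
Longest match has length 3 at offset 6.
next_char = character at position 6 + 3 = 9 -> 'b'

Best match: offset=6, length=3 (matching 'ebb' starting at position 0)
LZ77 triple: (6, 3, 'b')


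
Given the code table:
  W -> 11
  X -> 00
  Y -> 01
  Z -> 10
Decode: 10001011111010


Decoding:
10 -> Z
00 -> X
10 -> Z
11 -> W
11 -> W
10 -> Z
10 -> Z


Result: ZXZWWZZ


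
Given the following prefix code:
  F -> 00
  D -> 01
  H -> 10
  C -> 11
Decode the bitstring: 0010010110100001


Decoding step by step:
Bits 00 -> F
Bits 10 -> H
Bits 01 -> D
Bits 01 -> D
Bits 10 -> H
Bits 10 -> H
Bits 00 -> F
Bits 01 -> D


Decoded message: FHDDHHFD


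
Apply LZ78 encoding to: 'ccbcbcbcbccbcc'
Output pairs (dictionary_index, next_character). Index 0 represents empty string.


LZ78 encoding steps:
Dictionary: {0: ''}
Step 1: w='' (idx 0), next='c' -> output (0, 'c'), add 'c' as idx 1
Step 2: w='c' (idx 1), next='b' -> output (1, 'b'), add 'cb' as idx 2
Step 3: w='cb' (idx 2), next='c' -> output (2, 'c'), add 'cbc' as idx 3
Step 4: w='' (idx 0), next='b' -> output (0, 'b'), add 'b' as idx 4
Step 5: w='cbc' (idx 3), next='c' -> output (3, 'c'), add 'cbcc' as idx 5
Step 6: w='b' (idx 4), next='c' -> output (4, 'c'), add 'bc' as idx 6
Step 7: w='c' (idx 1), end of input -> output (1, '')


Encoded: [(0, 'c'), (1, 'b'), (2, 'c'), (0, 'b'), (3, 'c'), (4, 'c'), (1, '')]


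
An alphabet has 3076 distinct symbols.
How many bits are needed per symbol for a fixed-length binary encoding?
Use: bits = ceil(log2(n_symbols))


log2(3076) = 11.5868
Bracket: 2^11 = 2048 < 3076 <= 2^12 = 4096
So ceil(log2(3076)) = 12

bits = ceil(log2(3076)) = ceil(11.5868) = 12 bits


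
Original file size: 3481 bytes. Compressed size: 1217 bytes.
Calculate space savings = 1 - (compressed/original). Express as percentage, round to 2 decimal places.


ratio = compressed/original = 1217/3481 = 0.349612
savings = 1 - ratio = 1 - 0.349612 = 0.650388
as a percentage: 0.650388 * 100 = 65.04%

Space savings = 1 - 1217/3481 = 65.04%


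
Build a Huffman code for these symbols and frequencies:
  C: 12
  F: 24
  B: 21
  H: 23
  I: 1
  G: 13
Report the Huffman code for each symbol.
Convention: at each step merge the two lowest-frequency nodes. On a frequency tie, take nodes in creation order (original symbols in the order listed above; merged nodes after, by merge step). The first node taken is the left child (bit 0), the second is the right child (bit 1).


Huffman tree construction:
Step 1: Merge I(1) + C(12) = 13
Step 2: Merge G(13) + (I+C)(13) = 26
Step 3: Merge B(21) + H(23) = 44
Step 4: Merge F(24) + (G+(I+C))(26) = 50
Step 5: Merge (B+H)(44) + (F+(G+(I+C)))(50) = 94
Read each symbol's code off the tree from the root (left child = 0, right child = 1).

Codes:
  C: 1111 (length 4)
  F: 10 (length 2)
  B: 00 (length 2)
  H: 01 (length 2)
  I: 1110 (length 4)
  G: 110 (length 3)
Average code length: 227/94 = 2.4149 bits/symbol


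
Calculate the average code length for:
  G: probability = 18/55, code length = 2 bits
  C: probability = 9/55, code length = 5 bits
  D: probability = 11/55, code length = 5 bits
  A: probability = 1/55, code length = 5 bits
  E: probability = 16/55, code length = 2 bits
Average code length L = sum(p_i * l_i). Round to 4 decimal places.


Weighted contributions p_i * l_i:
  G: (18/55) * 2 = 36/55
  C: (9/55) * 5 = 45/55
  D: (11/55) * 5 = 55/55
  A: (1/55) * 5 = 5/55
  E: (16/55) * 2 = 32/55
Sum = (36 + 45 + 55 + 5 + 32)/55 = 173/55

L = 173/55 = 3.1455 bits/symbol


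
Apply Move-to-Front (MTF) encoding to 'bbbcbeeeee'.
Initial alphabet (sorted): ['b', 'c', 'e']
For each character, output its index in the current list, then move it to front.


MTF encoding:
'b': index 0 in ['b', 'c', 'e'] -> ['b', 'c', 'e']
'b': index 0 in ['b', 'c', 'e'] -> ['b', 'c', 'e']
'b': index 0 in ['b', 'c', 'e'] -> ['b', 'c', 'e']
'c': index 1 in ['b', 'c', 'e'] -> ['c', 'b', 'e']
'b': index 1 in ['c', 'b', 'e'] -> ['b', 'c', 'e']
'e': index 2 in ['b', 'c', 'e'] -> ['e', 'b', 'c']
'e': index 0 in ['e', 'b', 'c'] -> ['e', 'b', 'c']
'e': index 0 in ['e', 'b', 'c'] -> ['e', 'b', 'c']
'e': index 0 in ['e', 'b', 'c'] -> ['e', 'b', 'c']
'e': index 0 in ['e', 'b', 'c'] -> ['e', 'b', 'c']


Output: [0, 0, 0, 1, 1, 2, 0, 0, 0, 0]


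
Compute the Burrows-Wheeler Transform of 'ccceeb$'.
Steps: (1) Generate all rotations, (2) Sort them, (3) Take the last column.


Rotations (sorted):
  0: $ccceeb -> last char: b
  1: b$cccee -> last char: e
  2: ccceeb$ -> last char: $
  3: cceeb$c -> last char: c
  4: ceeb$cc -> last char: c
  5: eb$ccce -> last char: e
  6: eeb$ccc -> last char: c


BWT = be$ccec


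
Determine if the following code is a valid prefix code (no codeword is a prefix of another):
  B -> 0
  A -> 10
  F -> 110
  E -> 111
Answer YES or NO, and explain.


Checking each pair (does one codeword prefix another?):
  B='0' vs A='10': no prefix
  B='0' vs F='110': no prefix
  B='0' vs E='111': no prefix
  A='10' vs B='0': no prefix
  A='10' vs F='110': no prefix
  A='10' vs E='111': no prefix
  F='110' vs B='0': no prefix
  F='110' vs A='10': no prefix
  F='110' vs E='111': no prefix
  E='111' vs B='0': no prefix
  E='111' vs A='10': no prefix
  E='111' vs F='110': no prefix
No violation found over all pairs.

YES -- this is a valid prefix code. No codeword is a prefix of any other codeword.


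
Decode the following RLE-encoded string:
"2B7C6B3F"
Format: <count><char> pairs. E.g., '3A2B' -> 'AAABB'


Expanding each <count><char> pair:
  2B -> 'BB'
  7C -> 'CCCCCCC'
  6B -> 'BBBBBB'
  3F -> 'FFF'

Decoded = BBCCCCCCCBBBBBBFFF


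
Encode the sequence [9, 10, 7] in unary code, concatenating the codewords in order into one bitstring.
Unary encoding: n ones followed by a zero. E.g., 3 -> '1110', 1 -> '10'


Encode each number as n ones followed by a terminating 0:
  9 -> 1111111110 (10 bits)
  10 -> 11111111110 (11 bits)
  7 -> 11111110 (8 bits)
Total length = 10 + 11 + 8 = 29 bits.

Unary([9, 10, 7]) = 11111111101111111111011111110 (29 bits)


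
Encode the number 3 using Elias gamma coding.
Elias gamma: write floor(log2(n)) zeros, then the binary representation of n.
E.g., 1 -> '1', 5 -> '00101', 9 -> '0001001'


num_bits = floor(log2(3)) + 1 = 2
leading_zeros = num_bits - 1 = 1
binary(3) = 11

Elias gamma(3) = '0' + '11' = 011 (3 bits)


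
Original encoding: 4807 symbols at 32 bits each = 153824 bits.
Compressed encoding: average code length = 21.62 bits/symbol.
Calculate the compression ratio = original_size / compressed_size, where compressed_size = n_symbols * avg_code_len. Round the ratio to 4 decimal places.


original_size = n_symbols * orig_bits = 4807 * 32 = 153824 bits
compressed_size = n_symbols * avg_code_len = 4807 * 21.62 = 103927.34 bits
ratio = original_size / compressed_size = 153824 / 103927.34 = 1.4801

Compression ratio = 1.4801


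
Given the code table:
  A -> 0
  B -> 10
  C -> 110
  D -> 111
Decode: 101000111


Decoding:
10 -> B
10 -> B
0 -> A
0 -> A
111 -> D


Result: BBAAD


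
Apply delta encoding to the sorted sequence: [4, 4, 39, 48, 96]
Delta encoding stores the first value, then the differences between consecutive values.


First value: 4
Deltas:
  4 - 4 = 0
  39 - 4 = 35
  48 - 39 = 9
  96 - 48 = 48


Delta encoded: [4, 0, 35, 9, 48]


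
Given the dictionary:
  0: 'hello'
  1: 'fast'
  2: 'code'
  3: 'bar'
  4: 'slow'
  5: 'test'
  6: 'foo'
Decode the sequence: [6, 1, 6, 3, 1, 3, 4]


Look up each index in the dictionary:
  6 -> 'foo'
  1 -> 'fast'
  6 -> 'foo'
  3 -> 'bar'
  1 -> 'fast'
  3 -> 'bar'
  4 -> 'slow'

Decoded: "foo fast foo bar fast bar slow"


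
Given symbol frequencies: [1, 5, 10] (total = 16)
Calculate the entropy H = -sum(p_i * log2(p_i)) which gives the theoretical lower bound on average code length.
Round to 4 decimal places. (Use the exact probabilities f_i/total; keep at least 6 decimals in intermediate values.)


Per-symbol terms -p_i * log2(p_i) with p_i = f_i/16:
  p = 1/16 = 0.062500: log2(p) = -4.000000, -p*log2(p) = 0.250000
  p = 5/16 = 0.312500: log2(p) = -1.678072, -p*log2(p) = 0.524397
  p = 10/16 = 0.625000: log2(p) = -0.678072, -p*log2(p) = 0.423795
H = 0.250000 + 0.524397 + 0.423795 = 1.198192

H = 1.1982 bits/symbol


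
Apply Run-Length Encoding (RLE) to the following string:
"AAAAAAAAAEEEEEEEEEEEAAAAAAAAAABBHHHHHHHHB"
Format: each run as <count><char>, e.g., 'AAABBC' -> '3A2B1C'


Scanning runs left to right:
  i=0: run of 'A' x 9 -> '9A'
  i=9: run of 'E' x 11 -> '11E'
  i=20: run of 'A' x 10 -> '10A'
  i=30: run of 'B' x 2 -> '2B'
  i=32: run of 'H' x 8 -> '8H'
  i=40: run of 'B' x 1 -> '1B'

RLE = 9A11E10A2B8H1B


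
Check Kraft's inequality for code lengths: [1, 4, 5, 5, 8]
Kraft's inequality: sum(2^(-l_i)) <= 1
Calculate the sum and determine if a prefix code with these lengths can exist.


Sum = 2^(-1) + 2^(-4) + 2^(-5) + 2^(-5) + 2^(-8)
    = 0.5 + 0.0625 + 0.03125 + 0.03125 + 0.00390625
    = 161/256 = 0.62890625
Since 0.62890625 <= 1, Kraft's inequality IS satisfied.
A prefix code with these lengths CAN exist.

Kraft sum = 0.62890625. Satisfied.


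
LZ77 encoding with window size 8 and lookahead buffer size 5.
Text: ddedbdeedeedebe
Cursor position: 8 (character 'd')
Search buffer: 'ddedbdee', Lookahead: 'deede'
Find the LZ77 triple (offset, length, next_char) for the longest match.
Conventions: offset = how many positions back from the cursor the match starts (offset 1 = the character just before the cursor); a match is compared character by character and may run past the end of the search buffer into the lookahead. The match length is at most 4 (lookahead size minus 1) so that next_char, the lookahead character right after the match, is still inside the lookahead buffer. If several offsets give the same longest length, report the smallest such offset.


Try each offset into the search buffer:
  offset=1 (pos 7, char 'e'): match length 0
  offset=2 (pos 6, char 'e'): match length 0
  offset=3 (pos 5, char 'd'): match length 4
  offset=4 (pos 4, char 'b'): match length 0
  offset=5 (pos 3, char 'd'): match length 1
  offset=6 (pos 2, char 'e'): match length 0
  offset=7 (pos 1, char 'd'): match length 2
  offset=8 (pos 0, char 'd'): match length 1
Longest match has length 4 at offset 3.
next_char = character at position 8 + 4 = 12 -> 'e'

Best match: offset=3, length=4 (matching 'deed' starting at position 5)
LZ77 triple: (3, 4, 'e')


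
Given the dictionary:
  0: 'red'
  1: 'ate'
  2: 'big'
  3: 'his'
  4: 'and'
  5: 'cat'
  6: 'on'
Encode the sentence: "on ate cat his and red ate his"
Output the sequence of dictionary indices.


Look up each word in the dictionary:
  'on' -> 6
  'ate' -> 1
  'cat' -> 5
  'his' -> 3
  'and' -> 4
  'red' -> 0
  'ate' -> 1
  'his' -> 3

Encoded: [6, 1, 5, 3, 4, 0, 1, 3]


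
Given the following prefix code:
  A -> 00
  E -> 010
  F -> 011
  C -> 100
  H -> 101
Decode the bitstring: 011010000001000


Decoding step by step:
Bits 011 -> F
Bits 010 -> E
Bits 00 -> A
Bits 00 -> A
Bits 010 -> E
Bits 00 -> A


Decoded message: FEAAEA


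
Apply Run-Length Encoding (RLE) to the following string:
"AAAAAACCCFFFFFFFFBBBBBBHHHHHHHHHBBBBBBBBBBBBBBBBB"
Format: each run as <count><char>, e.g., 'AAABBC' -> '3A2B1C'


Scanning runs left to right:
  i=0: run of 'A' x 6 -> '6A'
  i=6: run of 'C' x 3 -> '3C'
  i=9: run of 'F' x 8 -> '8F'
  i=17: run of 'B' x 6 -> '6B'
  i=23: run of 'H' x 9 -> '9H'
  i=32: run of 'B' x 17 -> '17B'

RLE = 6A3C8F6B9H17B


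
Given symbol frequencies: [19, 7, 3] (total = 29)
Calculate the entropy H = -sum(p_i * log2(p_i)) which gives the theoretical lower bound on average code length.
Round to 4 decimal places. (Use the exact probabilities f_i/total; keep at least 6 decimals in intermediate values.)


Per-symbol terms -p_i * log2(p_i) with p_i = f_i/29:
  p = 19/29 = 0.655172: log2(p) = -0.610053, -p*log2(p) = 0.399690
  p = 7/29 = 0.241379: log2(p) = -2.050626, -p*log2(p) = 0.494979
  p = 3/29 = 0.103448: log2(p) = -3.273018, -p*log2(p) = 0.338588
H = 0.399690 + 0.494979 + 0.338588 = 1.233257

H = 1.2333 bits/symbol


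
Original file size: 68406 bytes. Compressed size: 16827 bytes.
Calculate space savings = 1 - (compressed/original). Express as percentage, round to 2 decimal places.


ratio = compressed/original = 16827/68406 = 0.245987
savings = 1 - ratio = 1 - 0.245987 = 0.754013
as a percentage: 0.754013 * 100 = 75.4%

Space savings = 1 - 16827/68406 = 75.4%


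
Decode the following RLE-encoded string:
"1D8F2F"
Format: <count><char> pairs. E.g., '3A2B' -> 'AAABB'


Expanding each <count><char> pair:
  1D -> 'D'
  8F -> 'FFFFFFFF'
  2F -> 'FF'

Decoded = DFFFFFFFFFF


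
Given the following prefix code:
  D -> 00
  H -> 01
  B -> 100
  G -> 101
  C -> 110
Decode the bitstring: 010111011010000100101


Decoding step by step:
Bits 01 -> H
Bits 01 -> H
Bits 110 -> C
Bits 110 -> C
Bits 100 -> B
Bits 00 -> D
Bits 100 -> B
Bits 101 -> G


Decoded message: HHCCBDBG


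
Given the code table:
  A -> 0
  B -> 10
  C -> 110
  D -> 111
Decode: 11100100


Decoding:
111 -> D
0 -> A
0 -> A
10 -> B
0 -> A


Result: DAABA


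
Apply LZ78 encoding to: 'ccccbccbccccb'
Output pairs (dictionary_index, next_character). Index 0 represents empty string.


LZ78 encoding steps:
Dictionary: {0: ''}
Step 1: w='' (idx 0), next='c' -> output (0, 'c'), add 'c' as idx 1
Step 2: w='c' (idx 1), next='c' -> output (1, 'c'), add 'cc' as idx 2
Step 3: w='c' (idx 1), next='b' -> output (1, 'b'), add 'cb' as idx 3
Step 4: w='cc' (idx 2), next='b' -> output (2, 'b'), add 'ccb' as idx 4
Step 5: w='cc' (idx 2), next='c' -> output (2, 'c'), add 'ccc' as idx 5
Step 6: w='cb' (idx 3), end of input -> output (3, '')


Encoded: [(0, 'c'), (1, 'c'), (1, 'b'), (2, 'b'), (2, 'c'), (3, '')]


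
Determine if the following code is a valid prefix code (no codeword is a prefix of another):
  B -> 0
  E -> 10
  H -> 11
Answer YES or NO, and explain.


Checking each pair (does one codeword prefix another?):
  B='0' vs E='10': no prefix
  B='0' vs H='11': no prefix
  E='10' vs B='0': no prefix
  E='10' vs H='11': no prefix
  H='11' vs B='0': no prefix
  H='11' vs E='10': no prefix
No violation found over all pairs.

YES -- this is a valid prefix code. No codeword is a prefix of any other codeword.


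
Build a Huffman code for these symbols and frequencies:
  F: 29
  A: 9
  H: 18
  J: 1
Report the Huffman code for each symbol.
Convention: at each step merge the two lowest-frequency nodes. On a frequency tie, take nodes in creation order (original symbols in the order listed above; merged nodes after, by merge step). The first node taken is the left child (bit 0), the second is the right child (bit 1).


Huffman tree construction:
Step 1: Merge J(1) + A(9) = 10
Step 2: Merge (J+A)(10) + H(18) = 28
Step 3: Merge ((J+A)+H)(28) + F(29) = 57
Read each symbol's code off the tree from the root (left child = 0, right child = 1).

Codes:
  F: 1 (length 1)
  A: 001 (length 3)
  H: 01 (length 2)
  J: 000 (length 3)
Average code length: 95/57 = 1.6667 bits/symbol


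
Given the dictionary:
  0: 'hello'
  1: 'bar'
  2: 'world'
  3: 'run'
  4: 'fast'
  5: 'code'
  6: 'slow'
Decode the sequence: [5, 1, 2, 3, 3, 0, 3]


Look up each index in the dictionary:
  5 -> 'code'
  1 -> 'bar'
  2 -> 'world'
  3 -> 'run'
  3 -> 'run'
  0 -> 'hello'
  3 -> 'run'

Decoded: "code bar world run run hello run"


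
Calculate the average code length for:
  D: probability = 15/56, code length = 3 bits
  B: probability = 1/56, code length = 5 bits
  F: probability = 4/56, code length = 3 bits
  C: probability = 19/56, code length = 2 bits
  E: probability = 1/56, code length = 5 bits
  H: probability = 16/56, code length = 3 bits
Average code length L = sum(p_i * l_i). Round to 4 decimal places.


Weighted contributions p_i * l_i:
  D: (15/56) * 3 = 45/56
  B: (1/56) * 5 = 5/56
  F: (4/56) * 3 = 12/56
  C: (19/56) * 2 = 38/56
  E: (1/56) * 5 = 5/56
  H: (16/56) * 3 = 48/56
Sum = (45 + 5 + 12 + 38 + 5 + 48)/56 = 153/56

L = 153/56 = 2.7321 bits/symbol


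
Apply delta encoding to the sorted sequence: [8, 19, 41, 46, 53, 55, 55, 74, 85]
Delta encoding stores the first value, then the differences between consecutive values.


First value: 8
Deltas:
  19 - 8 = 11
  41 - 19 = 22
  46 - 41 = 5
  53 - 46 = 7
  55 - 53 = 2
  55 - 55 = 0
  74 - 55 = 19
  85 - 74 = 11


Delta encoded: [8, 11, 22, 5, 7, 2, 0, 19, 11]


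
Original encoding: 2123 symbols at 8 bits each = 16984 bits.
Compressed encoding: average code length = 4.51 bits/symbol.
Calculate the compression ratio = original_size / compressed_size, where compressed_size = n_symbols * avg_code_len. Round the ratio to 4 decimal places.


original_size = n_symbols * orig_bits = 2123 * 8 = 16984 bits
compressed_size = n_symbols * avg_code_len = 2123 * 4.51 = 9574.73 bits
ratio = original_size / compressed_size = 16984 / 9574.73 = 1.7738

Compression ratio = 1.7738


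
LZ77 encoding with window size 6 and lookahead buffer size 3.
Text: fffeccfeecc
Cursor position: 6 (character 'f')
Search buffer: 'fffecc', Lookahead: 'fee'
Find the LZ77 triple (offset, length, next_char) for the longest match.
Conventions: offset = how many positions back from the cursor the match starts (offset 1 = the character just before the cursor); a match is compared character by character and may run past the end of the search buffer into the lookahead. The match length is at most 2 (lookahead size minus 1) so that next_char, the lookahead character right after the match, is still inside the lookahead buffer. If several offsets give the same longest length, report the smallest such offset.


Try each offset into the search buffer:
  offset=1 (pos 5, char 'c'): match length 0
  offset=2 (pos 4, char 'c'): match length 0
  offset=3 (pos 3, char 'e'): match length 0
  offset=4 (pos 2, char 'f'): match length 2
  offset=5 (pos 1, char 'f'): match length 1
  offset=6 (pos 0, char 'f'): match length 1
Longest match has length 2 at offset 4.
next_char = character at position 6 + 2 = 8 -> 'e'

Best match: offset=4, length=2 (matching 'fe' starting at position 2)
LZ77 triple: (4, 2, 'e')


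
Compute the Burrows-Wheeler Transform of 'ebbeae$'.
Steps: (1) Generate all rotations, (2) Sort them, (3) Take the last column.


Rotations (sorted):
  0: $ebbeae -> last char: e
  1: ae$ebbe -> last char: e
  2: bbeae$e -> last char: e
  3: beae$eb -> last char: b
  4: e$ebbea -> last char: a
  5: eae$ebb -> last char: b
  6: ebbeae$ -> last char: $


BWT = eeebab$


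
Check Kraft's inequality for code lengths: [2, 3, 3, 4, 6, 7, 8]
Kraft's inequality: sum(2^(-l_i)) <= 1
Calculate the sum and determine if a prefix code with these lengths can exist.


Sum = 2^(-2) + 2^(-3) + 2^(-3) + 2^(-4) + 2^(-6) + 2^(-7) + 2^(-8)
    = 0.25 + 0.125 + 0.125 + 0.0625 + 0.015625 + 0.0078125 + 0.00390625
    = 151/256 = 0.58984375
Since 0.58984375 <= 1, Kraft's inequality IS satisfied.
A prefix code with these lengths CAN exist.

Kraft sum = 0.58984375. Satisfied.


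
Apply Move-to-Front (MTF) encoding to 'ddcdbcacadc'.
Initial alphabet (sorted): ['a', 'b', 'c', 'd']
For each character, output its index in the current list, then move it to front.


MTF encoding:
'd': index 3 in ['a', 'b', 'c', 'd'] -> ['d', 'a', 'b', 'c']
'd': index 0 in ['d', 'a', 'b', 'c'] -> ['d', 'a', 'b', 'c']
'c': index 3 in ['d', 'a', 'b', 'c'] -> ['c', 'd', 'a', 'b']
'd': index 1 in ['c', 'd', 'a', 'b'] -> ['d', 'c', 'a', 'b']
'b': index 3 in ['d', 'c', 'a', 'b'] -> ['b', 'd', 'c', 'a']
'c': index 2 in ['b', 'd', 'c', 'a'] -> ['c', 'b', 'd', 'a']
'a': index 3 in ['c', 'b', 'd', 'a'] -> ['a', 'c', 'b', 'd']
'c': index 1 in ['a', 'c', 'b', 'd'] -> ['c', 'a', 'b', 'd']
'a': index 1 in ['c', 'a', 'b', 'd'] -> ['a', 'c', 'b', 'd']
'd': index 3 in ['a', 'c', 'b', 'd'] -> ['d', 'a', 'c', 'b']
'c': index 2 in ['d', 'a', 'c', 'b'] -> ['c', 'd', 'a', 'b']


Output: [3, 0, 3, 1, 3, 2, 3, 1, 1, 3, 2]


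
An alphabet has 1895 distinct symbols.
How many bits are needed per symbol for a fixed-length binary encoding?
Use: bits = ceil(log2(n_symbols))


log2(1895) = 10.888
Bracket: 2^10 = 1024 < 1895 <= 2^11 = 2048
So ceil(log2(1895)) = 11

bits = ceil(log2(1895)) = ceil(10.888) = 11 bits


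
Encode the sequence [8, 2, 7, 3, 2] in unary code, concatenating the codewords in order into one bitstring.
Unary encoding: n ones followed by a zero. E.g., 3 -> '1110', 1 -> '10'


Encode each number as n ones followed by a terminating 0:
  8 -> 111111110 (9 bits)
  2 -> 110 (3 bits)
  7 -> 11111110 (8 bits)
  3 -> 1110 (4 bits)
  2 -> 110 (3 bits)
Total length = 9 + 3 + 8 + 4 + 3 = 27 bits.

Unary([8, 2, 7, 3, 2]) = 111111110110111111101110110 (27 bits)


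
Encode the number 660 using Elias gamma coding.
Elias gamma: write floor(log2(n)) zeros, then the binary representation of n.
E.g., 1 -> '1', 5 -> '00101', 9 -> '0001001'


num_bits = floor(log2(660)) + 1 = 10
leading_zeros = num_bits - 1 = 9
binary(660) = 1010010100

Elias gamma(660) = '000000000' + '1010010100' = 0000000001010010100 (19 bits)


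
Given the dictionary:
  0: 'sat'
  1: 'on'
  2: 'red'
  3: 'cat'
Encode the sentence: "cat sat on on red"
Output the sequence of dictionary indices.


Look up each word in the dictionary:
  'cat' -> 3
  'sat' -> 0
  'on' -> 1
  'on' -> 1
  'red' -> 2

Encoded: [3, 0, 1, 1, 2]


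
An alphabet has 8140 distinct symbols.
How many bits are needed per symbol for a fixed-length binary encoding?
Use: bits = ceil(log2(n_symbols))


log2(8140) = 12.9908
Bracket: 2^12 = 4096 < 8140 <= 2^13 = 8192
So ceil(log2(8140)) = 13

bits = ceil(log2(8140)) = ceil(12.9908) = 13 bits


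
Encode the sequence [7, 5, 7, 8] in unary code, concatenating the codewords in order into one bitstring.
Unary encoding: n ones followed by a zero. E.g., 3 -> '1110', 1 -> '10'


Encode each number as n ones followed by a terminating 0:
  7 -> 11111110 (8 bits)
  5 -> 111110 (6 bits)
  7 -> 11111110 (8 bits)
  8 -> 111111110 (9 bits)
Total length = 8 + 6 + 8 + 9 = 31 bits.

Unary([7, 5, 7, 8]) = 1111111011111011111110111111110 (31 bits)


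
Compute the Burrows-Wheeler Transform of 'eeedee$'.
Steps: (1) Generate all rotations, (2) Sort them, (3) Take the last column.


Rotations (sorted):
  0: $eeedee -> last char: e
  1: dee$eee -> last char: e
  2: e$eeede -> last char: e
  3: edee$ee -> last char: e
  4: ee$eeed -> last char: d
  5: eedee$e -> last char: e
  6: eeedee$ -> last char: $


BWT = eeeede$


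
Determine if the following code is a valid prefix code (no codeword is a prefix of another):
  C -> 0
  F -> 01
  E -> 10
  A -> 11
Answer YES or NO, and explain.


Checking each pair (does one codeword prefix another?):
  C='0' vs F='01': prefix -- VIOLATION

NO -- this is NOT a valid prefix code. C (0) is a prefix of F (01).


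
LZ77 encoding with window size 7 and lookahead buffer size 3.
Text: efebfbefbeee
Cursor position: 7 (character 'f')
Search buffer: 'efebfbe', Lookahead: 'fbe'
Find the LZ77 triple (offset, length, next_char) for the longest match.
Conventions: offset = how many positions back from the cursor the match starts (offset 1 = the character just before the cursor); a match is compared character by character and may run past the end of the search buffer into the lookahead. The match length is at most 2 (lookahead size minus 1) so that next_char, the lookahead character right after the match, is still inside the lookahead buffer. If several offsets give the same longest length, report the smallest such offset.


Try each offset into the search buffer:
  offset=1 (pos 6, char 'e'): match length 0
  offset=2 (pos 5, char 'b'): match length 0
  offset=3 (pos 4, char 'f'): match length 2
  offset=4 (pos 3, char 'b'): match length 0
  offset=5 (pos 2, char 'e'): match length 0
  offset=6 (pos 1, char 'f'): match length 1
  offset=7 (pos 0, char 'e'): match length 0
Longest match has length 2 at offset 3.
next_char = character at position 7 + 2 = 9 -> 'e'

Best match: offset=3, length=2 (matching 'fb' starting at position 4)
LZ77 triple: (3, 2, 'e')


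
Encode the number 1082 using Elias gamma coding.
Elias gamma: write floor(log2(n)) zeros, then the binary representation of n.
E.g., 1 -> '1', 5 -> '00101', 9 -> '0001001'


num_bits = floor(log2(1082)) + 1 = 11
leading_zeros = num_bits - 1 = 10
binary(1082) = 10000111010

Elias gamma(1082) = '0000000000' + '10000111010' = 000000000010000111010 (21 bits)


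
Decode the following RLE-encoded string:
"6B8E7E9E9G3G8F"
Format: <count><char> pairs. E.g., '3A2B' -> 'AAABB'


Expanding each <count><char> pair:
  6B -> 'BBBBBB'
  8E -> 'EEEEEEEE'
  7E -> 'EEEEEEE'
  9E -> 'EEEEEEEEE'
  9G -> 'GGGGGGGGG'
  3G -> 'GGG'
  8F -> 'FFFFFFFF'

Decoded = BBBBBBEEEEEEEEEEEEEEEEEEEEEEEEGGGGGGGGGGGGFFFFFFFF


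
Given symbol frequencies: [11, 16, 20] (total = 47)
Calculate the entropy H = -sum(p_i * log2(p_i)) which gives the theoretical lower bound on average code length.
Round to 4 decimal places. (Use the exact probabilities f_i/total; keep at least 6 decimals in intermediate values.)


Per-symbol terms -p_i * log2(p_i) with p_i = f_i/47:
  p = 11/47 = 0.234043: log2(p) = -2.095157, -p*log2(p) = 0.490356
  p = 16/47 = 0.340426: log2(p) = -1.554589, -p*log2(p) = 0.529222
  p = 20/47 = 0.425532: log2(p) = -1.232661, -p*log2(p) = 0.524536
H = 0.490356 + 0.529222 + 0.524536 = 1.544114

H = 1.5441 bits/symbol


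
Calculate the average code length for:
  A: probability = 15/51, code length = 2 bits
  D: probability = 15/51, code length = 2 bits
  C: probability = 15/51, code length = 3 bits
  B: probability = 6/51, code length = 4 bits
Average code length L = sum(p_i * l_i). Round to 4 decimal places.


Weighted contributions p_i * l_i:
  A: (15/51) * 2 = 30/51
  D: (15/51) * 2 = 30/51
  C: (15/51) * 3 = 45/51
  B: (6/51) * 4 = 24/51
Sum = (30 + 30 + 45 + 24)/51 = 129/51

L = 129/51 = 2.5294 bits/symbol


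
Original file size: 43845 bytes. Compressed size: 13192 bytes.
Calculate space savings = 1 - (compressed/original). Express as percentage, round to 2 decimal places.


ratio = compressed/original = 13192/43845 = 0.300878
savings = 1 - ratio = 1 - 0.300878 = 0.699122
as a percentage: 0.699122 * 100 = 69.91%

Space savings = 1 - 13192/43845 = 69.91%


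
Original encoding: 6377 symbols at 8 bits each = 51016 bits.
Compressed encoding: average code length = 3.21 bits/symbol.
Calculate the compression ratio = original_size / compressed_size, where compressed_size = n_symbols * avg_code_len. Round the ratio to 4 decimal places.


original_size = n_symbols * orig_bits = 6377 * 8 = 51016 bits
compressed_size = n_symbols * avg_code_len = 6377 * 3.21 = 20470.17 bits
ratio = original_size / compressed_size = 51016 / 20470.17 = 2.4922

Compression ratio = 2.4922


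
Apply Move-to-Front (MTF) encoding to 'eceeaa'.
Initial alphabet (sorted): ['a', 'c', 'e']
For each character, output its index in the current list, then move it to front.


MTF encoding:
'e': index 2 in ['a', 'c', 'e'] -> ['e', 'a', 'c']
'c': index 2 in ['e', 'a', 'c'] -> ['c', 'e', 'a']
'e': index 1 in ['c', 'e', 'a'] -> ['e', 'c', 'a']
'e': index 0 in ['e', 'c', 'a'] -> ['e', 'c', 'a']
'a': index 2 in ['e', 'c', 'a'] -> ['a', 'e', 'c']
'a': index 0 in ['a', 'e', 'c'] -> ['a', 'e', 'c']


Output: [2, 2, 1, 0, 2, 0]


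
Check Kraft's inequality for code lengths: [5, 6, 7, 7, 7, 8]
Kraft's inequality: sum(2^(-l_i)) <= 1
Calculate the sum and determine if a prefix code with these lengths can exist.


Sum = 2^(-5) + 2^(-6) + 2^(-7) + 2^(-7) + 2^(-7) + 2^(-8)
    = 0.03125 + 0.015625 + 0.0078125 + 0.0078125 + 0.0078125 + 0.00390625
    = 19/256 = 0.07421875
Since 0.07421875 <= 1, Kraft's inequality IS satisfied.
A prefix code with these lengths CAN exist.

Kraft sum = 0.07421875. Satisfied.


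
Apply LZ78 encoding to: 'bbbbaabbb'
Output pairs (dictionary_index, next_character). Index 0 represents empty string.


LZ78 encoding steps:
Dictionary: {0: ''}
Step 1: w='' (idx 0), next='b' -> output (0, 'b'), add 'b' as idx 1
Step 2: w='b' (idx 1), next='b' -> output (1, 'b'), add 'bb' as idx 2
Step 3: w='b' (idx 1), next='a' -> output (1, 'a'), add 'ba' as idx 3
Step 4: w='' (idx 0), next='a' -> output (0, 'a'), add 'a' as idx 4
Step 5: w='bb' (idx 2), next='b' -> output (2, 'b'), add 'bbb' as idx 5


Encoded: [(0, 'b'), (1, 'b'), (1, 'a'), (0, 'a'), (2, 'b')]


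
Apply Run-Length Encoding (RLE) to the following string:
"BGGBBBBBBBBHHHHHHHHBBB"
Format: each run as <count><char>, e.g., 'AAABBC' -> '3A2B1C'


Scanning runs left to right:
  i=0: run of 'B' x 1 -> '1B'
  i=1: run of 'G' x 2 -> '2G'
  i=3: run of 'B' x 8 -> '8B'
  i=11: run of 'H' x 8 -> '8H'
  i=19: run of 'B' x 3 -> '3B'

RLE = 1B2G8B8H3B


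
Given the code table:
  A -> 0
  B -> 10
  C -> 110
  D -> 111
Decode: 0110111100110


Decoding:
0 -> A
110 -> C
111 -> D
10 -> B
0 -> A
110 -> C


Result: ACDBAC


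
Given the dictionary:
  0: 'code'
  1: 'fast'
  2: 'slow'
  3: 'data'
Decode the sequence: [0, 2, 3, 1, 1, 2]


Look up each index in the dictionary:
  0 -> 'code'
  2 -> 'slow'
  3 -> 'data'
  1 -> 'fast'
  1 -> 'fast'
  2 -> 'slow'

Decoded: "code slow data fast fast slow"


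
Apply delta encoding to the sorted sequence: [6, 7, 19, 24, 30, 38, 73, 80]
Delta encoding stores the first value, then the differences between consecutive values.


First value: 6
Deltas:
  7 - 6 = 1
  19 - 7 = 12
  24 - 19 = 5
  30 - 24 = 6
  38 - 30 = 8
  73 - 38 = 35
  80 - 73 = 7


Delta encoded: [6, 1, 12, 5, 6, 8, 35, 7]


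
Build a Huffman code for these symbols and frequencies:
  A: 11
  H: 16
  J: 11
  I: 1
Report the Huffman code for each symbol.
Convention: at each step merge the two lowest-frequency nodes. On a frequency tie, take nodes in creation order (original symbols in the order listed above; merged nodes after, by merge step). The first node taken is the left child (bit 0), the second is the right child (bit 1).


Huffman tree construction:
Step 1: Merge I(1) + A(11) = 12
Step 2: Merge J(11) + (I+A)(12) = 23
Step 3: Merge H(16) + (J+(I+A))(23) = 39
Read each symbol's code off the tree from the root (left child = 0, right child = 1).

Codes:
  A: 111 (length 3)
  H: 0 (length 1)
  J: 10 (length 2)
  I: 110 (length 3)
Average code length: 74/39 = 1.8974 bits/symbol


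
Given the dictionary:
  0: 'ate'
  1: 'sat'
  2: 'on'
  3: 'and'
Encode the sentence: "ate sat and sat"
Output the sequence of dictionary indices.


Look up each word in the dictionary:
  'ate' -> 0
  'sat' -> 1
  'and' -> 3
  'sat' -> 1

Encoded: [0, 1, 3, 1]


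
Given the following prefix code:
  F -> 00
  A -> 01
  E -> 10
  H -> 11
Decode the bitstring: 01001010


Decoding step by step:
Bits 01 -> A
Bits 00 -> F
Bits 10 -> E
Bits 10 -> E


Decoded message: AFEE


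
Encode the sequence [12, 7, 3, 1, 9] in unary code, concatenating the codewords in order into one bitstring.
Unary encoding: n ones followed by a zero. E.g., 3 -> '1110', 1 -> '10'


Encode each number as n ones followed by a terminating 0:
  12 -> 1111111111110 (13 bits)
  7 -> 11111110 (8 bits)
  3 -> 1110 (4 bits)
  1 -> 10 (2 bits)
  9 -> 1111111110 (10 bits)
Total length = 13 + 8 + 4 + 2 + 10 = 37 bits.

Unary([12, 7, 3, 1, 9]) = 1111111111110111111101110101111111110 (37 bits)


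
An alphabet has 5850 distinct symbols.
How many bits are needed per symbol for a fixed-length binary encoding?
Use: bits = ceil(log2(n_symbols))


log2(5850) = 12.5142
Bracket: 2^12 = 4096 < 5850 <= 2^13 = 8192
So ceil(log2(5850)) = 13

bits = ceil(log2(5850)) = ceil(12.5142) = 13 bits


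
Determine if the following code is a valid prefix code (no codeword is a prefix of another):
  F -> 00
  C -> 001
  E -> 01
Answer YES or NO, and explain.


Checking each pair (does one codeword prefix another?):
  F='00' vs C='001': prefix -- VIOLATION

NO -- this is NOT a valid prefix code. F (00) is a prefix of C (001).


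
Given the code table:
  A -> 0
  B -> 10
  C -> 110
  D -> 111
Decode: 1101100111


Decoding:
110 -> C
110 -> C
0 -> A
111 -> D


Result: CCAD


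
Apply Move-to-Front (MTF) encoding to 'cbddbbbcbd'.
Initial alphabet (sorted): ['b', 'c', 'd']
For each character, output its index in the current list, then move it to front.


MTF encoding:
'c': index 1 in ['b', 'c', 'd'] -> ['c', 'b', 'd']
'b': index 1 in ['c', 'b', 'd'] -> ['b', 'c', 'd']
'd': index 2 in ['b', 'c', 'd'] -> ['d', 'b', 'c']
'd': index 0 in ['d', 'b', 'c'] -> ['d', 'b', 'c']
'b': index 1 in ['d', 'b', 'c'] -> ['b', 'd', 'c']
'b': index 0 in ['b', 'd', 'c'] -> ['b', 'd', 'c']
'b': index 0 in ['b', 'd', 'c'] -> ['b', 'd', 'c']
'c': index 2 in ['b', 'd', 'c'] -> ['c', 'b', 'd']
'b': index 1 in ['c', 'b', 'd'] -> ['b', 'c', 'd']
'd': index 2 in ['b', 'c', 'd'] -> ['d', 'b', 'c']


Output: [1, 1, 2, 0, 1, 0, 0, 2, 1, 2]


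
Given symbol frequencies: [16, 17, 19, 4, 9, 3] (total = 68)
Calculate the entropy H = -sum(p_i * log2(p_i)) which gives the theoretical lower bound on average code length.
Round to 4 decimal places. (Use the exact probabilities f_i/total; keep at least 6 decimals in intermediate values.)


Per-symbol terms -p_i * log2(p_i) with p_i = f_i/68:
  p = 16/68 = 0.235294: log2(p) = -2.087463, -p*log2(p) = 0.491168
  p = 17/68 = 0.250000: log2(p) = -2.000000, -p*log2(p) = 0.500000
  p = 19/68 = 0.279412: log2(p) = -1.839535, -p*log2(p) = 0.513988
  p = 4/68 = 0.058824: log2(p) = -4.087463, -p*log2(p) = 0.240439
  p = 9/68 = 0.132353: log2(p) = -2.917538, -p*log2(p) = 0.386145
  p = 3/68 = 0.044118: log2(p) = -4.502500, -p*log2(p) = 0.198640
H = 0.491168 + 0.500000 + 0.513988 + 0.240439 + 0.386145 + 0.198640 = 2.330380

H = 2.3304 bits/symbol
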